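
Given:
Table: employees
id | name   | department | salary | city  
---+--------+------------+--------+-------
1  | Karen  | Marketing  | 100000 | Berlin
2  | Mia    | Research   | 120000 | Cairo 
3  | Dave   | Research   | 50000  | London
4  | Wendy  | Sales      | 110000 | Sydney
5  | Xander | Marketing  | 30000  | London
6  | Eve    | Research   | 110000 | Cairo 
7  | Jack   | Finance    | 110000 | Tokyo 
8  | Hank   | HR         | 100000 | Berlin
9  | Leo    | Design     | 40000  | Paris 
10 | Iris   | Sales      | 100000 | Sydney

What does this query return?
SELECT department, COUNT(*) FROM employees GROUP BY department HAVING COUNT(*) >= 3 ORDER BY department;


Groups with count >= 3:
  Research: 3 -> PASS
  Design: 1 -> filtered out
  Finance: 1 -> filtered out
  HR: 1 -> filtered out
  Marketing: 2 -> filtered out
  Sales: 2 -> filtered out


1 groups:
Research, 3


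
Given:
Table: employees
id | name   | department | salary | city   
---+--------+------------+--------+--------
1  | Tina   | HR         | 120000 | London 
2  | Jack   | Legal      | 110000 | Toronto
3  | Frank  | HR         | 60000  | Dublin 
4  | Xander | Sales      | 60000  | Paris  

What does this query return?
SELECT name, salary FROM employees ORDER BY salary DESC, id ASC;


Sorting by salary DESC, then id ASC for ties

4 rows:
Tina, 120000
Jack, 110000
Frank, 60000
Xander, 60000


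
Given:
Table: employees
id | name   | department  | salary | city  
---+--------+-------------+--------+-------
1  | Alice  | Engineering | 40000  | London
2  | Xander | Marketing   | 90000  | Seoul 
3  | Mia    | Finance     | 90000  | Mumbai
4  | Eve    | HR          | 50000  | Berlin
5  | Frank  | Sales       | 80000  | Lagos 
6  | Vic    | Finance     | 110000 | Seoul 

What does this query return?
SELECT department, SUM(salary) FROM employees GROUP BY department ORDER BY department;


Summing salary within each department:
  Engineering: 40000 = 40000
  Finance: 90000 + 110000 = 200000
  HR: 50000 = 50000
  Marketing: 90000 = 90000
  Sales: 80000 = 80000


5 groups:
Engineering, 40000
Finance, 200000
HR, 50000
Marketing, 90000
Sales, 80000


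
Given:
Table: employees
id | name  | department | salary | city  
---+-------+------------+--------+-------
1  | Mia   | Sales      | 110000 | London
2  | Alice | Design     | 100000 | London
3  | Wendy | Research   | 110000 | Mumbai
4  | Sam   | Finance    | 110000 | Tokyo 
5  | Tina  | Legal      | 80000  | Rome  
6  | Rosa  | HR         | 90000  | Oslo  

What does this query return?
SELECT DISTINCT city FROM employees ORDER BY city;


All 'city' values (row order): London, London, Mumbai, Tokyo, Rome, Oslo
Removing duplicates leaves 5 unique value(s).

5 values:
London
Mumbai
Oslo
Rome
Tokyo


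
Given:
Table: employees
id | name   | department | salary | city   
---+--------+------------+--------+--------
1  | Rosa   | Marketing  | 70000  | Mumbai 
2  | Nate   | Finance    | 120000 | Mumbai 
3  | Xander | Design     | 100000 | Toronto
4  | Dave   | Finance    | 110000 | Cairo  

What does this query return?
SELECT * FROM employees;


SELECT * returns all 4 rows with all columns

4 rows:
1, Rosa, Marketing, 70000, Mumbai
2, Nate, Finance, 120000, Mumbai
3, Xander, Design, 100000, Toronto
4, Dave, Finance, 110000, Cairo


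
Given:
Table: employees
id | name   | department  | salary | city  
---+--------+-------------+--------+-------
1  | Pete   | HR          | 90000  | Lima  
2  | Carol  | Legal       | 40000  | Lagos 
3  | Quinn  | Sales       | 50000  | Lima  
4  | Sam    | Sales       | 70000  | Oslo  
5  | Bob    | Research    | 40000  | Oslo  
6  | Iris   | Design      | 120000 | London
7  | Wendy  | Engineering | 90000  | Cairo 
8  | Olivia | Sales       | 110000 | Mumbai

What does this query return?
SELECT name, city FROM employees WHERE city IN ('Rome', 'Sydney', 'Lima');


Filtering: city IN ('Rome', 'Sydney', 'Lima')
Matching: 2 rows

2 rows:
Pete, Lima
Quinn, Lima


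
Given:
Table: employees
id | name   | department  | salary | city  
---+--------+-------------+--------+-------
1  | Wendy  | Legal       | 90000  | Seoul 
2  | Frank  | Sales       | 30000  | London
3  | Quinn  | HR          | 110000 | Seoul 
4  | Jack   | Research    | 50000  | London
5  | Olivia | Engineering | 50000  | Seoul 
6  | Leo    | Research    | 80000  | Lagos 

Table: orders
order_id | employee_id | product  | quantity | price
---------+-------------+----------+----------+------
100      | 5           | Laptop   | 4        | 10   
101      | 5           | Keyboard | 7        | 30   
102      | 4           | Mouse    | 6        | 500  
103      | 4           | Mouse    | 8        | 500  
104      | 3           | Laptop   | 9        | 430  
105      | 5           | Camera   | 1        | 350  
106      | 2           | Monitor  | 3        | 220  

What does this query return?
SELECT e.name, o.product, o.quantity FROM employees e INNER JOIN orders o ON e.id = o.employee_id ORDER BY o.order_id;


Joining employees.id = orders.employee_id:
  employee Olivia (id=5) -> order Laptop
  employee Olivia (id=5) -> order Keyboard
  employee Jack (id=4) -> order Mouse
  employee Jack (id=4) -> order Mouse
  employee Quinn (id=3) -> order Laptop
  employee Olivia (id=5) -> order Camera
  employee Frank (id=2) -> order Monitor


7 rows:
Olivia, Laptop, 4
Olivia, Keyboard, 7
Jack, Mouse, 6
Jack, Mouse, 8
Quinn, Laptop, 9
Olivia, Camera, 1
Frank, Monitor, 3


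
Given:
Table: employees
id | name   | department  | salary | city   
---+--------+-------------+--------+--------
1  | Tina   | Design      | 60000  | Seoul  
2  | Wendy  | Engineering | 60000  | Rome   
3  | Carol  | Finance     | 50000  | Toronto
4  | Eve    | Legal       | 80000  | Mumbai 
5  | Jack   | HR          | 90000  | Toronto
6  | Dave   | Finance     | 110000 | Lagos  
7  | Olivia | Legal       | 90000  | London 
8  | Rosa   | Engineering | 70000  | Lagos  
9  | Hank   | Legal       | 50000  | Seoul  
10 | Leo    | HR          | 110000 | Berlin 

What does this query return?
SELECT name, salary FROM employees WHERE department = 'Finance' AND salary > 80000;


Filtering: department = 'Finance' AND salary > 80000
Matching: 1 rows

1 rows:
Dave, 110000


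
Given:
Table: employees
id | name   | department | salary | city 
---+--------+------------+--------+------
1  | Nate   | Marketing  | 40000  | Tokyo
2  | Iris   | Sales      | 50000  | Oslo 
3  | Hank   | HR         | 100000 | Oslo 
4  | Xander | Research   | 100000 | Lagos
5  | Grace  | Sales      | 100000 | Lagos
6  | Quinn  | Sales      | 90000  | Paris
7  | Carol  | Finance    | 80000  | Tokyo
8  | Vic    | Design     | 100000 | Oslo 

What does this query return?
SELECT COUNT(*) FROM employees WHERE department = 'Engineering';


Counting rows where department = 'Engineering'


0


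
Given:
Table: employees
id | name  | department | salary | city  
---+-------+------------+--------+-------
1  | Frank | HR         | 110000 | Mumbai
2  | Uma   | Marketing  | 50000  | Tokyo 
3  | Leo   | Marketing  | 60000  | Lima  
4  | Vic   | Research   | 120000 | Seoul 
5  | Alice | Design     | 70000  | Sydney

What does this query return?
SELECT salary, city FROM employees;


Projecting columns: salary, city

5 rows:
110000, Mumbai
50000, Tokyo
60000, Lima
120000, Seoul
70000, Sydney


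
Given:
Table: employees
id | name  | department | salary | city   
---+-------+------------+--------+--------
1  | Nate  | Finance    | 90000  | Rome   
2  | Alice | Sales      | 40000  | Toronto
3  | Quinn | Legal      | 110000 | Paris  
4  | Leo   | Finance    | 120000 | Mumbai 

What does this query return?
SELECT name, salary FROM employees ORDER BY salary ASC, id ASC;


Sorting by salary ASC, then id ASC for ties

4 rows:
Alice, 40000
Nate, 90000
Quinn, 110000
Leo, 120000


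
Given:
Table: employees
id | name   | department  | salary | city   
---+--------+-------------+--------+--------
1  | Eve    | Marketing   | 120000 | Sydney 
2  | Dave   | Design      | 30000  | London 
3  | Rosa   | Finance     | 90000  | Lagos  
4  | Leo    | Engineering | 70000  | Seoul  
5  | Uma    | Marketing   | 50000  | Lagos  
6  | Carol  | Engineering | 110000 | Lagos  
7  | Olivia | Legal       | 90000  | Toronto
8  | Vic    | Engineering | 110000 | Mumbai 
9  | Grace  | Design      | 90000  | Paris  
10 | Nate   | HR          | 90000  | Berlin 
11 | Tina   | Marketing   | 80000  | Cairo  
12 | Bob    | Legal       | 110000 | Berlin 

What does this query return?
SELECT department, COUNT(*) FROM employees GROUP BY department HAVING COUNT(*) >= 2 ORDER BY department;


Groups with count >= 2:
  Design: 2 -> PASS
  Engineering: 3 -> PASS
  Legal: 2 -> PASS
  Marketing: 3 -> PASS
  Finance: 1 -> filtered out
  HR: 1 -> filtered out


4 groups:
Design, 2
Engineering, 3
Legal, 2
Marketing, 3


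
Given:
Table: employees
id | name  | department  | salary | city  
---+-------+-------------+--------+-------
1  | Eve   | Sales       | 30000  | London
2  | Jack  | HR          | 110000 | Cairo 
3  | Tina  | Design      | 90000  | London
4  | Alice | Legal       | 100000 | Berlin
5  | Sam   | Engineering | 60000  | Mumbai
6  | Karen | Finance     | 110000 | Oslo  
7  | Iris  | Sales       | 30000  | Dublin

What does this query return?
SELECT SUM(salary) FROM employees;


SUM(salary) = 30000 + 110000 + 90000 + 100000 + 60000 + 110000 + 30000 = 530000

530000


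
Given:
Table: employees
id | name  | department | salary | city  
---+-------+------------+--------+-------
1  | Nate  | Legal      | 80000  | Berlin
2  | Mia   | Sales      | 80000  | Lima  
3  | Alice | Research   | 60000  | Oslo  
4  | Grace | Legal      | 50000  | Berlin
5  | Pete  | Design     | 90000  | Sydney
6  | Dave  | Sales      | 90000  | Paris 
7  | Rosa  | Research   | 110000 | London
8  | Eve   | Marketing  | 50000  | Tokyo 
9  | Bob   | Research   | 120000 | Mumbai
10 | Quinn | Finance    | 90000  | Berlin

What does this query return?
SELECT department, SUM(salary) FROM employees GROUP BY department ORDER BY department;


Summing salary within each department:
  Design: 90000 = 90000
  Finance: 90000 = 90000
  Legal: 80000 + 50000 = 130000
  Marketing: 50000 = 50000
  Research: 60000 + 110000 + 120000 = 290000
  Sales: 80000 + 90000 = 170000


6 groups:
Design, 90000
Finance, 90000
Legal, 130000
Marketing, 50000
Research, 290000
Sales, 170000


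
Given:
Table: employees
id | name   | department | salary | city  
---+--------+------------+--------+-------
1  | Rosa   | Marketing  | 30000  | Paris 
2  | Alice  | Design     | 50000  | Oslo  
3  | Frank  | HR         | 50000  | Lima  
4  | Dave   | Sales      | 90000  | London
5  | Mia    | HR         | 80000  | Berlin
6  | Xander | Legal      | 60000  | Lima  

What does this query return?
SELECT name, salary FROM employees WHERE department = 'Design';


Filtering: department = 'Design'
Matching rows: 1

1 rows:
Alice, 50000


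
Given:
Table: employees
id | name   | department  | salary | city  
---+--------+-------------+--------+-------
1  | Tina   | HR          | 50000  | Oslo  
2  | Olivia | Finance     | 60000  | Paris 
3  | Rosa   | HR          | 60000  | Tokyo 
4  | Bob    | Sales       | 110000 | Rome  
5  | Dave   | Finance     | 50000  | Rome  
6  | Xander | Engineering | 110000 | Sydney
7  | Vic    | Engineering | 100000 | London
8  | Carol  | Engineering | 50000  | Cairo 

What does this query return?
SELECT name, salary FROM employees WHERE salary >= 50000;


Filtering: salary >= 50000
Matching: 8 rows

8 rows:
Tina, 50000
Olivia, 60000
Rosa, 60000
Bob, 110000
Dave, 50000
Xander, 110000
Vic, 100000
Carol, 50000


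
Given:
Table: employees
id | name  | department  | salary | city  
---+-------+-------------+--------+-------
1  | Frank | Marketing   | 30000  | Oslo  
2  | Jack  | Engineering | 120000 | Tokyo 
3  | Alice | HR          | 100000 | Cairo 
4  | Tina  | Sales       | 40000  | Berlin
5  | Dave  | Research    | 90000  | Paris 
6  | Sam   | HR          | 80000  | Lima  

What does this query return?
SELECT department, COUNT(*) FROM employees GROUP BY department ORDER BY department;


Assigning each row to its department group:
  Frank -> Marketing
  Jack -> Engineering
  Alice -> HR
  Tina -> Sales
  Dave -> Research
  Sam -> HR


5 groups:
Engineering, 1
HR, 2
Marketing, 1
Research, 1
Sales, 1


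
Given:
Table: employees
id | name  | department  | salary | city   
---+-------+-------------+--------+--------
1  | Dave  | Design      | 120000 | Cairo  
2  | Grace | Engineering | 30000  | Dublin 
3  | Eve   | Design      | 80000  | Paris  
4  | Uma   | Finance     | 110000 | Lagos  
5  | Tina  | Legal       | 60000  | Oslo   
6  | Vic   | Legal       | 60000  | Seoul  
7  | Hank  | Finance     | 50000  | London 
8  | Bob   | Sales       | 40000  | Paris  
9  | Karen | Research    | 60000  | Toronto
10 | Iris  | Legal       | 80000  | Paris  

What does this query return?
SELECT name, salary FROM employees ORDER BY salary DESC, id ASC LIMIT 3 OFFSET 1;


Sort by salary DESC (id ASC tiebreak), then skip 1 and take 3
Rows 2 through 4

3 rows:
Uma, 110000
Eve, 80000
Iris, 80000


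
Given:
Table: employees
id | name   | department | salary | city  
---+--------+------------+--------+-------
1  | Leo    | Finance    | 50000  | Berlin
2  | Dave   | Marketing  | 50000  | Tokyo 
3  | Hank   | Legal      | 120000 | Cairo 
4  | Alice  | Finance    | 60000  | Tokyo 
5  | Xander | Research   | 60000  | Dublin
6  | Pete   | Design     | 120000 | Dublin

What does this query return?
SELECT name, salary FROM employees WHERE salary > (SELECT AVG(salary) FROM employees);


Subquery: AVG(salary) = 76666.67
Filtering: salary > 76666.67
  Hank (120000) -> MATCH
  Pete (120000) -> MATCH


2 rows:
Hank, 120000
Pete, 120000


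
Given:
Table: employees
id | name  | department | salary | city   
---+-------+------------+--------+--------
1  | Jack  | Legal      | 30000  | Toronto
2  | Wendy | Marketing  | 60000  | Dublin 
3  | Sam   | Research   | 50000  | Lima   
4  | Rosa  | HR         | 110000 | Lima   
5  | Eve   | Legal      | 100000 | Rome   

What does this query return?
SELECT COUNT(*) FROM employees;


COUNT(*) counts all rows

5


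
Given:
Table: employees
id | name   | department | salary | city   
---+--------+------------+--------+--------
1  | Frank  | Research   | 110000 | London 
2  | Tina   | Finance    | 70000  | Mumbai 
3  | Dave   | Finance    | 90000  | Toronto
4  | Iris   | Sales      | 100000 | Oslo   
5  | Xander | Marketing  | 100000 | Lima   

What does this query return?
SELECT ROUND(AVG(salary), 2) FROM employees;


SUM(salary) = 470000
COUNT = 5
ROUND(AVG, 2) = ROUND(470000 / 5, 2) = 94000.0

94000.0


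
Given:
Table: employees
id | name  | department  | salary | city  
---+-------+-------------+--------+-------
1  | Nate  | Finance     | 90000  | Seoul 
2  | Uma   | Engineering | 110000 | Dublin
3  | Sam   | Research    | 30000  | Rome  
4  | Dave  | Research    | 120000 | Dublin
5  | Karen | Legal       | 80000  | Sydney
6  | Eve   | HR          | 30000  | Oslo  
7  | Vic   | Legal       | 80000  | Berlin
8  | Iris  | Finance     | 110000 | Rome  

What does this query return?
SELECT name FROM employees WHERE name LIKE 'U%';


LIKE 'U%' matches names starting with 'U'
Matching: 1

1 rows:
Uma


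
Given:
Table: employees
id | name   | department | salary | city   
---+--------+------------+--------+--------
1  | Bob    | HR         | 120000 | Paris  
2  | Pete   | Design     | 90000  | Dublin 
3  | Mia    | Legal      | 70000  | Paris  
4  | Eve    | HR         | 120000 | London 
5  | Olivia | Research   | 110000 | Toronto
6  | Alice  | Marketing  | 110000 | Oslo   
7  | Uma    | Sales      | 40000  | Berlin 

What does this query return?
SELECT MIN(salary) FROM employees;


Salaries: 120000, 90000, 70000, 120000, 110000, 110000, 40000
MIN = 40000

40000


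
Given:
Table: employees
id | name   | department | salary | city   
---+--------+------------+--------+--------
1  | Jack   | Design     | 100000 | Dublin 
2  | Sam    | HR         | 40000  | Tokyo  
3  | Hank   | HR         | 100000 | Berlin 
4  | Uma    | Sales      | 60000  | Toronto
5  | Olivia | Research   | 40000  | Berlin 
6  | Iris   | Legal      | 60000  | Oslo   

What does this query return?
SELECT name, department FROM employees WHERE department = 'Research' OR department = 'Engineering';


Filtering: department = 'Research' OR 'Engineering'
Matching: 1 rows

1 rows:
Olivia, Research


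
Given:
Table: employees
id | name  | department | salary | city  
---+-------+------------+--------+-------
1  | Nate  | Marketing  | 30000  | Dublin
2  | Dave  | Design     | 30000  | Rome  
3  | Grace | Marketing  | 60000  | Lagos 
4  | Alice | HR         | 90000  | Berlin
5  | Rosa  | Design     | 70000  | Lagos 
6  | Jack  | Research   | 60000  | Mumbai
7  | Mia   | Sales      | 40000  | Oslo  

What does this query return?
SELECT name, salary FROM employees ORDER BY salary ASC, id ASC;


Sorting by salary ASC, then id ASC for ties

7 rows:
Nate, 30000
Dave, 30000
Mia, 40000
Grace, 60000
Jack, 60000
Rosa, 70000
Alice, 90000


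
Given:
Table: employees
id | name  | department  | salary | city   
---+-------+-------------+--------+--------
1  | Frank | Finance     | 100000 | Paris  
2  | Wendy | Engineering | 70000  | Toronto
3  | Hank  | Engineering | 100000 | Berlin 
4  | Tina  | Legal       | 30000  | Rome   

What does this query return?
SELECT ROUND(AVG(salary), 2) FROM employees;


SUM(salary) = 300000
COUNT = 4
ROUND(AVG, 2) = ROUND(300000 / 4, 2) = 75000.0

75000.0


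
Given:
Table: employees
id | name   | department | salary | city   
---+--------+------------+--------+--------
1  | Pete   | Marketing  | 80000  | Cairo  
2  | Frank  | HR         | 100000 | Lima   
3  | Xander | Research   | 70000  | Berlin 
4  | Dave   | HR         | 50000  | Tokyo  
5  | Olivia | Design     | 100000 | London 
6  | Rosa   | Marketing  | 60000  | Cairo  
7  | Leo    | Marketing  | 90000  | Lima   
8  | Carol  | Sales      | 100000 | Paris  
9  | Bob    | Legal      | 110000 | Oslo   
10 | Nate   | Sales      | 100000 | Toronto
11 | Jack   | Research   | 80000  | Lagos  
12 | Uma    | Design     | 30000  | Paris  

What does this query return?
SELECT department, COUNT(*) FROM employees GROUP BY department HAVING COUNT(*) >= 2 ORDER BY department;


Groups with count >= 2:
  Design: 2 -> PASS
  HR: 2 -> PASS
  Marketing: 3 -> PASS
  Research: 2 -> PASS
  Sales: 2 -> PASS
  Legal: 1 -> filtered out


5 groups:
Design, 2
HR, 2
Marketing, 3
Research, 2
Sales, 2


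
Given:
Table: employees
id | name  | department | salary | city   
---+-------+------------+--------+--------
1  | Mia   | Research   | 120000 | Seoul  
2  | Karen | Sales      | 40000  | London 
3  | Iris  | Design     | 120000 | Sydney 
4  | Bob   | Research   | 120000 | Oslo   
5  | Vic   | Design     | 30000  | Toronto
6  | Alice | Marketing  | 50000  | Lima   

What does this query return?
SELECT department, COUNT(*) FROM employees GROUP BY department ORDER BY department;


Assigning each row to its department group:
  Mia -> Research
  Karen -> Sales
  Iris -> Design
  Bob -> Research
  Vic -> Design
  Alice -> Marketing


4 groups:
Design, 2
Marketing, 1
Research, 2
Sales, 1


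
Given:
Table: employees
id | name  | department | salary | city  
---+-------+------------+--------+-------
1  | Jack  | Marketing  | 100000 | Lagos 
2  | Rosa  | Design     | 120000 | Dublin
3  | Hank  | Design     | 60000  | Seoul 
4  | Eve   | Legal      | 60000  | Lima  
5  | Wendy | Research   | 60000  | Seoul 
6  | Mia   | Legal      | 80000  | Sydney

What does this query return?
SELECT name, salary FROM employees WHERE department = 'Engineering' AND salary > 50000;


Filtering: department = 'Engineering' AND salary > 50000
Matching: 0 rows

Empty result set (0 rows)


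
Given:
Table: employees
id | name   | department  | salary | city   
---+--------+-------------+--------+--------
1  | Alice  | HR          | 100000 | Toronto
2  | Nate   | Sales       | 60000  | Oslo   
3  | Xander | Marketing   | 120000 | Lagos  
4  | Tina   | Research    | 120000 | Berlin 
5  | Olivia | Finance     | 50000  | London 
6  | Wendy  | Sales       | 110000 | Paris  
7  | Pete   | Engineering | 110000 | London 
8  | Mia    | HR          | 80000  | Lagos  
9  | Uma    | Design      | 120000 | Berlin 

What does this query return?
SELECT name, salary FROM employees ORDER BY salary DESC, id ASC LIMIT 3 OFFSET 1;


Sort by salary DESC (id ASC tiebreak), then skip 1 and take 3
Rows 2 through 4

3 rows:
Tina, 120000
Uma, 120000
Wendy, 110000


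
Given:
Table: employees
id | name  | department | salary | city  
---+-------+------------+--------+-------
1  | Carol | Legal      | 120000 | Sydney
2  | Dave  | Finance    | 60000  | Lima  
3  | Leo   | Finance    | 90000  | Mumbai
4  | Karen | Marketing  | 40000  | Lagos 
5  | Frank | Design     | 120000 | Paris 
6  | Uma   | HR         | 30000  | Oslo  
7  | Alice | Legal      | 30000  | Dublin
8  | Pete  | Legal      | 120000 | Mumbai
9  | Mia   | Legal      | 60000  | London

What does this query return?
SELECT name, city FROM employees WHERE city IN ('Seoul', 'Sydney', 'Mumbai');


Filtering: city IN ('Seoul', 'Sydney', 'Mumbai')
Matching: 3 rows

3 rows:
Carol, Sydney
Leo, Mumbai
Pete, Mumbai


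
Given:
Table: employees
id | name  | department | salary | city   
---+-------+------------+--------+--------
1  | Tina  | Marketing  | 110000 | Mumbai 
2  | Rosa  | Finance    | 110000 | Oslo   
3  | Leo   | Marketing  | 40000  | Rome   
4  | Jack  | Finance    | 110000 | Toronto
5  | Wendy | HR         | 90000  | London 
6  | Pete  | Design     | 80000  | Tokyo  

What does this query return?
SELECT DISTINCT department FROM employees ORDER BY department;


All 'department' values (row order): Marketing, Finance, Marketing, Finance, HR, Design
Removing duplicates leaves 4 unique value(s).

4 values:
Design
Finance
HR
Marketing


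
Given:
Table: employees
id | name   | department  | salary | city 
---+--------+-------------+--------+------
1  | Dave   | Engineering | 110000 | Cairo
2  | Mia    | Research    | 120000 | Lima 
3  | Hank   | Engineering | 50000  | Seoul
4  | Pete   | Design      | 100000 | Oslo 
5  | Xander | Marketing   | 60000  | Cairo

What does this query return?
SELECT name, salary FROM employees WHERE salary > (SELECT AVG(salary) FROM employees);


Subquery: AVG(salary) = 88000.0
Filtering: salary > 88000.0
  Dave (110000) -> MATCH
  Mia (120000) -> MATCH
  Pete (100000) -> MATCH


3 rows:
Dave, 110000
Mia, 120000
Pete, 100000


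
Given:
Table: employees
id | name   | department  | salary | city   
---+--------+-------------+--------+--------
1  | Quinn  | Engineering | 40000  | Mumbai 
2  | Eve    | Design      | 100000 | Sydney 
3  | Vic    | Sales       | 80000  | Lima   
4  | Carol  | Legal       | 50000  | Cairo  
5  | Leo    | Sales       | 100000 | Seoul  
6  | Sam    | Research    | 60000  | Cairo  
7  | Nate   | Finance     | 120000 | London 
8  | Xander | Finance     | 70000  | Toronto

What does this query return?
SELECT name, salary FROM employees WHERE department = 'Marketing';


Filtering: department = 'Marketing'
Matching rows: 0

Empty result set (0 rows)


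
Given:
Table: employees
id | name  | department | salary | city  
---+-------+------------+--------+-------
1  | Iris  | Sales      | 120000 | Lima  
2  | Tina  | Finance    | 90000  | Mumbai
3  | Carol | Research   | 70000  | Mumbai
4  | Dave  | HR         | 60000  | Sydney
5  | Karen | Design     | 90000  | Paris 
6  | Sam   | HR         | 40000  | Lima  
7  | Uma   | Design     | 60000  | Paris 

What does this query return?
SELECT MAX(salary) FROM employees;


Salaries: 120000, 90000, 70000, 60000, 90000, 40000, 60000
MAX = 120000

120000


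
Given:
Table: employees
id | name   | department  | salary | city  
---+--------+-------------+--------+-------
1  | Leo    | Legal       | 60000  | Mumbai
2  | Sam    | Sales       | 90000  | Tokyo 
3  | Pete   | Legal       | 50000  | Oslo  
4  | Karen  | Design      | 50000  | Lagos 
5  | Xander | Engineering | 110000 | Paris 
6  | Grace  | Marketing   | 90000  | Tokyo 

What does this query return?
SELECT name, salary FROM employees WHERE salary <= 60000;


Filtering: salary <= 60000
Matching: 3 rows

3 rows:
Leo, 60000
Pete, 50000
Karen, 50000


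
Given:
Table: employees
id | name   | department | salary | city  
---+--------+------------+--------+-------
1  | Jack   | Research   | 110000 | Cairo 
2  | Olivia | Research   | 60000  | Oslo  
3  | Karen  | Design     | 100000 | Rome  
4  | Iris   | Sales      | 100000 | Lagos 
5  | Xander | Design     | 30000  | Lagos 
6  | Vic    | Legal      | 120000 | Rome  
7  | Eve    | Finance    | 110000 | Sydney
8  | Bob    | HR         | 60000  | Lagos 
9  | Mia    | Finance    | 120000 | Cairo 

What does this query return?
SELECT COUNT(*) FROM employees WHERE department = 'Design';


Counting rows where department = 'Design'
  Karen -> MATCH
  Xander -> MATCH


2


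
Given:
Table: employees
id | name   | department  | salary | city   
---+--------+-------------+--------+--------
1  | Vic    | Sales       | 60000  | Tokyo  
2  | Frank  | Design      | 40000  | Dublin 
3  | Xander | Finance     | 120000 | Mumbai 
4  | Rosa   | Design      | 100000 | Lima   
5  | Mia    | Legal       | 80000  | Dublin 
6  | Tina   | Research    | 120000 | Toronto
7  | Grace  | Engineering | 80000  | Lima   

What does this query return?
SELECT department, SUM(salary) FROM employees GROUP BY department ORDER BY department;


Summing salary within each department:
  Design: 40000 + 100000 = 140000
  Engineering: 80000 = 80000
  Finance: 120000 = 120000
  Legal: 80000 = 80000
  Research: 120000 = 120000
  Sales: 60000 = 60000


6 groups:
Design, 140000
Engineering, 80000
Finance, 120000
Legal, 80000
Research, 120000
Sales, 60000


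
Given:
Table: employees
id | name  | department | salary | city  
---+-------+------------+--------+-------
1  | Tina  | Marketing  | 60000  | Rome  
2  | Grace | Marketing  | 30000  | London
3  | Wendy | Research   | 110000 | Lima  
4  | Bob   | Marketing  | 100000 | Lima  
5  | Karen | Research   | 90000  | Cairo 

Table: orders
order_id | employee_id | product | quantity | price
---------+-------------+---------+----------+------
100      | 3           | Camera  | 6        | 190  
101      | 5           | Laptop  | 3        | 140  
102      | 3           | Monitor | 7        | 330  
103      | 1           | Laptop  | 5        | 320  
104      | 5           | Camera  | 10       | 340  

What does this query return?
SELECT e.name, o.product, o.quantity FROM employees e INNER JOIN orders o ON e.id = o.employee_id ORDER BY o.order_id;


Joining employees.id = orders.employee_id:
  employee Wendy (id=3) -> order Camera
  employee Karen (id=5) -> order Laptop
  employee Wendy (id=3) -> order Monitor
  employee Tina (id=1) -> order Laptop
  employee Karen (id=5) -> order Camera


5 rows:
Wendy, Camera, 6
Karen, Laptop, 3
Wendy, Monitor, 7
Tina, Laptop, 5
Karen, Camera, 10


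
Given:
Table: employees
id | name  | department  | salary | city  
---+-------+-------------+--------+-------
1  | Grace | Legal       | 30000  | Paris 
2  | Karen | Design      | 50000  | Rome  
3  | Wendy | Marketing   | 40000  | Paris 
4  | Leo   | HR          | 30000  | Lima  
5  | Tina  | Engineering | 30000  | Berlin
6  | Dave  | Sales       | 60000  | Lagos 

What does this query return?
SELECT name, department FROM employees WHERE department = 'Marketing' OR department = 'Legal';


Filtering: department = 'Marketing' OR 'Legal'
Matching: 2 rows

2 rows:
Grace, Legal
Wendy, Marketing


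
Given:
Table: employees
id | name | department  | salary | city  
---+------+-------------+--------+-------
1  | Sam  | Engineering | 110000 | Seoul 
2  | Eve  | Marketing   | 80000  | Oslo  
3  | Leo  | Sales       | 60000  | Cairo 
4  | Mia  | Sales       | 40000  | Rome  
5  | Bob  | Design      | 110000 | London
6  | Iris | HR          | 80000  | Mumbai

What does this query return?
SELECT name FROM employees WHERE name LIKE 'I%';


LIKE 'I%' matches names starting with 'I'
Matching: 1

1 rows:
Iris


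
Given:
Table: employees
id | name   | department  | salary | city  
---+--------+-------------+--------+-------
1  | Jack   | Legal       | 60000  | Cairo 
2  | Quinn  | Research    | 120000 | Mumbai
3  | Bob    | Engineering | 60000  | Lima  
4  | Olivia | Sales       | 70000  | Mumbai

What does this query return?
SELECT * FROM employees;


SELECT * returns all 4 rows with all columns

4 rows:
1, Jack, Legal, 60000, Cairo
2, Quinn, Research, 120000, Mumbai
3, Bob, Engineering, 60000, Lima
4, Olivia, Sales, 70000, Mumbai


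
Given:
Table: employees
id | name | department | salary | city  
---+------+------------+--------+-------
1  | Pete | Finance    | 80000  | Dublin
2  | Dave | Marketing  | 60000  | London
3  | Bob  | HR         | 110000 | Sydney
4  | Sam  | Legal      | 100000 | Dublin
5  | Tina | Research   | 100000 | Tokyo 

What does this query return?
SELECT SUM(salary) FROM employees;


SUM(salary) = 80000 + 60000 + 110000 + 100000 + 100000 = 450000

450000


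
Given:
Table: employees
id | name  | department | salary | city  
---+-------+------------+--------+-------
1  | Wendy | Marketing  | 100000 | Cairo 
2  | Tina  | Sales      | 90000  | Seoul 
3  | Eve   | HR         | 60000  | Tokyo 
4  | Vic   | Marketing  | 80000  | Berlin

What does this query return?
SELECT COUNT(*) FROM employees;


COUNT(*) counts all rows

4


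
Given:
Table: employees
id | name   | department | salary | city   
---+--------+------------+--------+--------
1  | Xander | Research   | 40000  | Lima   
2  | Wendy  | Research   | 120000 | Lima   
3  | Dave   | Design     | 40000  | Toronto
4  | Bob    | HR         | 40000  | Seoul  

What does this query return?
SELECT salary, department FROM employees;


Projecting columns: salary, department

4 rows:
40000, Research
120000, Research
40000, Design
40000, HR


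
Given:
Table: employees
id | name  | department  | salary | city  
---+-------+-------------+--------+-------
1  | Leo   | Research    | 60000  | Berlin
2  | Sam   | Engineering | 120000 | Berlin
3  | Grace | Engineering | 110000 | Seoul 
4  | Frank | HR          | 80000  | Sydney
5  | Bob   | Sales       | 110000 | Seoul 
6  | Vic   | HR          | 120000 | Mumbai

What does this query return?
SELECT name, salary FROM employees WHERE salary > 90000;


Filtering: salary > 90000
Matching: 4 rows

4 rows:
Sam, 120000
Grace, 110000
Bob, 110000
Vic, 120000


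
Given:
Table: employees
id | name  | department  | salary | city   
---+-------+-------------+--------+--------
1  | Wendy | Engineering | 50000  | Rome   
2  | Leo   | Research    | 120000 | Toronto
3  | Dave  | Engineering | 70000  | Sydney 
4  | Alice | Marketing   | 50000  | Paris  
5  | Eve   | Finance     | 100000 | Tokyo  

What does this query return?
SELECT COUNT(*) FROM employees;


COUNT(*) counts all rows

5


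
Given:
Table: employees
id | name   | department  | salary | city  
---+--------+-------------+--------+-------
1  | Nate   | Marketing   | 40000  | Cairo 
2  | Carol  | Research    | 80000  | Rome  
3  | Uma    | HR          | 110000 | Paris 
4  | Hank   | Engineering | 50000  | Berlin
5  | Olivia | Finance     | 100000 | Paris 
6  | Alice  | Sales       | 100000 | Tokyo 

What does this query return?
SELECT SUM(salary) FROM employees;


SUM(salary) = 40000 + 80000 + 110000 + 50000 + 100000 + 100000 = 480000

480000


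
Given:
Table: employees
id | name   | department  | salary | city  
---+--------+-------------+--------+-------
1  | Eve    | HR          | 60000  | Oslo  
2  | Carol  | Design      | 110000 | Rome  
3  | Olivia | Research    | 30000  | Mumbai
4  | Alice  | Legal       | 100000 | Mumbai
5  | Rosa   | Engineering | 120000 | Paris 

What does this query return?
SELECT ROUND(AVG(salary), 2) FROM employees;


SUM(salary) = 420000
COUNT = 5
ROUND(AVG, 2) = ROUND(420000 / 5, 2) = 84000.0

84000.0


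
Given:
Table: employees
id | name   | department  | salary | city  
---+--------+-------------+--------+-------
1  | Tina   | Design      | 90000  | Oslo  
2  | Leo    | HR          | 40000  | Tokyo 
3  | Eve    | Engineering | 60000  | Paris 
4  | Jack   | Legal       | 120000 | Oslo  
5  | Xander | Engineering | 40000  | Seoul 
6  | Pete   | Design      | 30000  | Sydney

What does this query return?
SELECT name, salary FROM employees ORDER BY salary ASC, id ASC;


Sorting by salary ASC, then id ASC for ties

6 rows:
Pete, 30000
Leo, 40000
Xander, 40000
Eve, 60000
Tina, 90000
Jack, 120000


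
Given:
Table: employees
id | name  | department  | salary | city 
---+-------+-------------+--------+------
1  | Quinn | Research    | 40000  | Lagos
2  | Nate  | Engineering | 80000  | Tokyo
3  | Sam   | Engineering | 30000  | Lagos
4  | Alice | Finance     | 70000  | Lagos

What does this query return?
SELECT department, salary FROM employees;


Projecting columns: department, salary

4 rows:
Research, 40000
Engineering, 80000
Engineering, 30000
Finance, 70000


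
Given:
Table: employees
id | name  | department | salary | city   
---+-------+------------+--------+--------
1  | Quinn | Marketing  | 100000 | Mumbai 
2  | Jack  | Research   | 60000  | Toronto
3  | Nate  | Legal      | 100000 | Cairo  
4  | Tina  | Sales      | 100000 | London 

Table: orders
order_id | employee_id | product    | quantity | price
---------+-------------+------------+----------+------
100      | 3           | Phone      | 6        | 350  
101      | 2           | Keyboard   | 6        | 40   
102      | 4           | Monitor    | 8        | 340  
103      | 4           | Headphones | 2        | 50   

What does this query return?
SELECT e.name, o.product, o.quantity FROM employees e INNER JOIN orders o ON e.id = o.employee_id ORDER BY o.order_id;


Joining employees.id = orders.employee_id:
  employee Nate (id=3) -> order Phone
  employee Jack (id=2) -> order Keyboard
  employee Tina (id=4) -> order Monitor
  employee Tina (id=4) -> order Headphones


4 rows:
Nate, Phone, 6
Jack, Keyboard, 6
Tina, Monitor, 8
Tina, Headphones, 2


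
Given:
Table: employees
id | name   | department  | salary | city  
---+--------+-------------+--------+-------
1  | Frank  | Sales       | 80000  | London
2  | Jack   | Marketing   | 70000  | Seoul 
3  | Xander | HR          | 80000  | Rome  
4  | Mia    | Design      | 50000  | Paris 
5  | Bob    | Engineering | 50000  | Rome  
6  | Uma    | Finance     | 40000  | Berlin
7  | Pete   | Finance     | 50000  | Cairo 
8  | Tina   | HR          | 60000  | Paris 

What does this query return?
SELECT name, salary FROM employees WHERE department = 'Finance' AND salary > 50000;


Filtering: department = 'Finance' AND salary > 50000
Matching: 0 rows

Empty result set (0 rows)


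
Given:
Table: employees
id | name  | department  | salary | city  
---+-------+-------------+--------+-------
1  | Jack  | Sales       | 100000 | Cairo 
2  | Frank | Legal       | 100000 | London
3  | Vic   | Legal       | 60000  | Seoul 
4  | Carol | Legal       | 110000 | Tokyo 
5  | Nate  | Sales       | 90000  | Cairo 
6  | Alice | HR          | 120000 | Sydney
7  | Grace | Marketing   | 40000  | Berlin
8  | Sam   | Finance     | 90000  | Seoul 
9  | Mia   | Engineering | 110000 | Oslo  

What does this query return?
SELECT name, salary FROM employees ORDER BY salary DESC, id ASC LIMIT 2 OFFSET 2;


Sort by salary DESC (id ASC tiebreak), then skip 2 and take 2
Rows 3 through 4

2 rows:
Mia, 110000
Jack, 100000


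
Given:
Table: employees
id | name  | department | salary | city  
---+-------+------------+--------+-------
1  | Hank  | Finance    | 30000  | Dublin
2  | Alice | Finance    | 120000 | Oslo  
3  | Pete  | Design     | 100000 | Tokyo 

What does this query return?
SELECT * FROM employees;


SELECT * returns all 3 rows with all columns

3 rows:
1, Hank, Finance, 30000, Dublin
2, Alice, Finance, 120000, Oslo
3, Pete, Design, 100000, Tokyo


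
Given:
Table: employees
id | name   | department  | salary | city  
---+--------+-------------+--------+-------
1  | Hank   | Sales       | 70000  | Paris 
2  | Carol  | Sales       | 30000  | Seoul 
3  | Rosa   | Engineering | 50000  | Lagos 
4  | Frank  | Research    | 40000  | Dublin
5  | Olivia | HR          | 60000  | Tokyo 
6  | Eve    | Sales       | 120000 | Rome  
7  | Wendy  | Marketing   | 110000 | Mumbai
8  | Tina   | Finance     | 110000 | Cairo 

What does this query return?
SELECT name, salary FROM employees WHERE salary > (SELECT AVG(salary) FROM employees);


Subquery: AVG(salary) = 73750.0
Filtering: salary > 73750.0
  Eve (120000) -> MATCH
  Wendy (110000) -> MATCH
  Tina (110000) -> MATCH


3 rows:
Eve, 120000
Wendy, 110000
Tina, 110000


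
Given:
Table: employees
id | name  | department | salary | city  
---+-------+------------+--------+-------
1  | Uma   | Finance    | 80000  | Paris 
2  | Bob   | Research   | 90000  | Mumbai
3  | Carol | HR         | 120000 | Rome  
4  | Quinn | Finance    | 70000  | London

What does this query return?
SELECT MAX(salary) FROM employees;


Salaries: 80000, 90000, 120000, 70000
MAX = 120000

120000


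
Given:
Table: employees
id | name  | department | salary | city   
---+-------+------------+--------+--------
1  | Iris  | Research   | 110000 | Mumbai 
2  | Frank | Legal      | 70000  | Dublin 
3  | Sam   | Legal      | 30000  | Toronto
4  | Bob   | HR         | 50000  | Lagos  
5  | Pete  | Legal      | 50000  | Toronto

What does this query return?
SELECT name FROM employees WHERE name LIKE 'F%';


LIKE 'F%' matches names starting with 'F'
Matching: 1

1 rows:
Frank


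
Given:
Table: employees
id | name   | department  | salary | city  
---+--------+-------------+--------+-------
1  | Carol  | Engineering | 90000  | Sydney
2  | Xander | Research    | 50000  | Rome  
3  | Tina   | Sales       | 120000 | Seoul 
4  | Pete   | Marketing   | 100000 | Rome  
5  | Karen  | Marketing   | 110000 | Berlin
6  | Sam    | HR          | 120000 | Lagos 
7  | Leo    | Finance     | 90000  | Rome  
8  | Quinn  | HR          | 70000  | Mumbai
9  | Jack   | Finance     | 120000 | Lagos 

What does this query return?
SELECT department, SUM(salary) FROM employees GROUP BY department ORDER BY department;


Summing salary within each department:
  Engineering: 90000 = 90000
  Finance: 90000 + 120000 = 210000
  HR: 120000 + 70000 = 190000
  Marketing: 100000 + 110000 = 210000
  Research: 50000 = 50000
  Sales: 120000 = 120000


6 groups:
Engineering, 90000
Finance, 210000
HR, 190000
Marketing, 210000
Research, 50000
Sales, 120000


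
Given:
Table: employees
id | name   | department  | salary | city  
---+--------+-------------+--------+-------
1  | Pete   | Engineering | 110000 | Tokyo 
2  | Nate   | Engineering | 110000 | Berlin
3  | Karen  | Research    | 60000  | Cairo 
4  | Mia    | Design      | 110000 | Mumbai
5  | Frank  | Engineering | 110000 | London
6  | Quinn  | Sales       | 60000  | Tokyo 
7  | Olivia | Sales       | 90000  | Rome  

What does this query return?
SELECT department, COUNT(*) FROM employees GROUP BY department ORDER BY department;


Assigning each row to its department group:
  Pete -> Engineering
  Nate -> Engineering
  Karen -> Research
  Mia -> Design
  Frank -> Engineering
  Quinn -> Sales
  Olivia -> Sales


4 groups:
Design, 1
Engineering, 3
Research, 1
Sales, 2


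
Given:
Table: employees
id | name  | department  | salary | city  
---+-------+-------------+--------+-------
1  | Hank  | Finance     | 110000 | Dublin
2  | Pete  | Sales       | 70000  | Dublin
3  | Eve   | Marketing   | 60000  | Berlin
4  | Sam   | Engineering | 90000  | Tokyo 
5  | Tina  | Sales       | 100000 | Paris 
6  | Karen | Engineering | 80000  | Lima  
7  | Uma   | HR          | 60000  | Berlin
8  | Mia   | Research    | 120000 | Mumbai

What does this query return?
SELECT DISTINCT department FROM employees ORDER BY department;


All 'department' values (row order): Finance, Sales, Marketing, Engineering, Sales, Engineering, HR, Research
Removing duplicates leaves 6 unique value(s).

6 values:
Engineering
Finance
HR
Marketing
Research
Sales
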